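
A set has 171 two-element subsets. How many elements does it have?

n(n−1)/2 = 171 ⇒ n(n−1) = 342. Since 19·18 = 342, n = 19.

19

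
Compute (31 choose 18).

C(31,18) = C(31,13) by symmetry.
C(31,13) = (31·30·29·28·27·26·25·24·23·22·21·20·19) / 13! = 1284342188088960000 / 6227020800 = 206253075.

206253075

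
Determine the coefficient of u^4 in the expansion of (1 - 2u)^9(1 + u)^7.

Coefficient of u^4 = Σ_{j} C(9,j)·(-2)^j·C(7,4-j)·1^(4-j) for j from 0 to 4.
= 35 + (-630) + 3024 + (-4704) + 2016 = -259.

-259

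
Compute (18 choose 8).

43758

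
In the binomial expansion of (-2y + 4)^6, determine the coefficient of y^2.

The general term is C(6,j)·(-2y)^j·(4)^(6-j); the y^2 term has j = 2.
C(6,2) = 15.
Coefficient = C(6,2) · (-2)^2 · 4^4 = 15 · 4 · 256 = 15360.

15360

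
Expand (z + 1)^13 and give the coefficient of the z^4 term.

The general term is C(13,j)·(z)^j·(1)^(13-j); the z^4 term has j = 4.
C(13,4) = 715.
Coefficient = C(13,4) = 715.

715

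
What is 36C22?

3796297200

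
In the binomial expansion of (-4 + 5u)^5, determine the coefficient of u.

6400

The general term is C(5,j)·(-4)^j·(5u)^(5-j); the u^1 term has j = 4.
C(5,4) = 5.
Coefficient = C(5,4) · (-4)^4 · 5^1 = 5 · 256 · 5 = 6400.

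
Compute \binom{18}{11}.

C(18,11) = C(18,7) by symmetry.
C(18,7) = (18·17·16·15·14·13·12) / 7! = 160392960 / 5040 = 31824.

31824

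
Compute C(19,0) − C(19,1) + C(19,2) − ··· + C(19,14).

The partial alternating sum Σ_{k=0}^{14} (−1)^k C(19,k) = (−1)^14 C(18,14) = 3060.

3060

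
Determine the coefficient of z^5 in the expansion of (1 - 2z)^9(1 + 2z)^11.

2304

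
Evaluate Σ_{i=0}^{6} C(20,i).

1 + 20 + 190 + 1140 + 4845 + 15504 + 38760 = 60460.

60460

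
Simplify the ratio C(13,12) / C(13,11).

C(n,k+1)/C(n,k) = (n−k)/(k+1) = (13−11)/(11+1) = 2/12 = 1/6.

1/6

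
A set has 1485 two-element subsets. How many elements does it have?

n(n−1)/2 = 1485 ⇒ n(n−1) = 2970. Since 55·54 = 2970, n = 55.

55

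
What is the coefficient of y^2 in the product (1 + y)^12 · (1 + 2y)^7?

318

Coefficient of y^2 = Σ_{j} C(12,j)·1^j·C(7,2-j)·2^(2-j) for j from 0 to 2.
= 84 + 168 + 66 = 318.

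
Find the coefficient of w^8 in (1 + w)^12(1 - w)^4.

Coefficient of w^8 = Σ_{j} C(12,j)·1^j·C(4,8-j)·(-1)^(8-j) for j from 4 to 8.
= 495 + (-3168) + 5544 + (-3168) + 495 = 198.

198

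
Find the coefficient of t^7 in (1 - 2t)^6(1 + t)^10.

-80

Coefficient of t^7 = Σ_{j} C(6,j)·(-2)^j·C(10,7-j)·1^(7-j) for j from 0 to 6.
= 120 + (-2520) + 15120 + (-33600) + 28800 + (-8640) + 640 = -80.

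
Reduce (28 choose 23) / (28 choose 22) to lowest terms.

6/23

C(n,k+1)/C(n,k) = (n−k)/(k+1) = (28−22)/(22+1) = 6/23.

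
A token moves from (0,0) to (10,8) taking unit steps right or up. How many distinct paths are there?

43758

Each path is a sequence of 18 steps with 10 rights: C(18,10) = 43758.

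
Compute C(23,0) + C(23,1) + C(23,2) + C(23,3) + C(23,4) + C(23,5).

1 + 23 + 253 + 1771 + 8855 + 33649 = 44552.

44552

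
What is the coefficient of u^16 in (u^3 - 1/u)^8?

28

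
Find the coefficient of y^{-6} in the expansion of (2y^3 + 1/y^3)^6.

60

General term: C(6,j)·(2y^3)^j·(1/y^3)^(6-j), with y-exponent 3j − 3(6−j) = 6j − 18.
Set 6j − 18 = -6: j = 2.
C(6,2) = 15; 2^2 = 4; 1^4 = 1.
Coefficient = 15 · 4 · 1 = 60.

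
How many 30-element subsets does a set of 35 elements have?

324632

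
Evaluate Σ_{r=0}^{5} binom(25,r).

68406

1 + 25 + 300 + 2300 + 12650 + 53130 = 68406.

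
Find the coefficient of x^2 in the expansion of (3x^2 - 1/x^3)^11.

721710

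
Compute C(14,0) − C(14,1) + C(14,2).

78

The partial alternating sum Σ_{k=0}^{2} (−1)^k C(14,k) = (−1)^2 C(13,2) = 78.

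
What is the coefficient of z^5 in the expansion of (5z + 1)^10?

787500

The general term is C(10,j)·(5z)^j·(1)^(10-j); the z^5 term has j = 5.
C(10,5) = 252.
Coefficient = C(10,5) · 5^5 = 252 · 3125 = 787500.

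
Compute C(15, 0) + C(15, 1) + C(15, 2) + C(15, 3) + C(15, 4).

1941

1 + 15 + 105 + 455 + 1365 = 1941.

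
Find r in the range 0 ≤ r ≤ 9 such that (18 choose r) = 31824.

C(18,r) increases on 0 ≤ r ≤ 9. C(18,6) = 18564 and C(18,7) = 31824, so r = 7.

7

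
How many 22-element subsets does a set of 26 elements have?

C(26,22) = C(26,4) by symmetry.
C(26,4) = (26·25·24·23) / 4! = 358800 / 24 = 14950.

14950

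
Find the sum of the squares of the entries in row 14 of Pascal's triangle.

Σ C(14,j)² is the coefficient of x^14 in (1+x)^14(1+x)^14 = (1+x)^28, i.e. C(28,14) = 40116600.

40116600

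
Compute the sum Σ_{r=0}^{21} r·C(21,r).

22020096

Since r·C(21,r) = 21·C(20,r−1), the sum is 21·2^20 = 21·1048576 = 22020096.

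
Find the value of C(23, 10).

1144066

C(23,10) = (23·22·21·20·19·18·17·16·15·14) / 10! = 4151586700800 / 3628800 = 1144066.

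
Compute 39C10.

635745396

C(39,10) = (39·38·37·36·35·34·33·32·31·30) / 10! = 2306992893004800 / 3628800 = 635745396.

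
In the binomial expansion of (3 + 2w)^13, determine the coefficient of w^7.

The general term is C(13,j)·(3)^j·(2w)^(13-j); the w^7 term has j = 6.
C(13,6) = 1716.
Coefficient = C(13,6) · 3^6 · 2^7 = 1716 · 729 · 128 = 160123392.

160123392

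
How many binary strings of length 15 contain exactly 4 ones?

Choose the 4 positions: C(15,4) = 1365.

1365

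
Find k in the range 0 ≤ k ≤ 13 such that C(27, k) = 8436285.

C(27,k) increases on 0 ≤ k ≤ 13. C(27,9) = 4686825 and C(27,10) = 8436285, so k = 10.

10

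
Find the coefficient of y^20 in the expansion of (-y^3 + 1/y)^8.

General term: C(8,j)·(-y^3)^j·(1/y)^(8-j), with y-exponent 3j − 1(8−j) = 4j − 8.
Set 4j − 8 = 20: j = 7.
C(8,7) = 8; (-1)^7 = -1; 1^1 = 1.
Coefficient = 8 · (-1) · 1 = -8.

-8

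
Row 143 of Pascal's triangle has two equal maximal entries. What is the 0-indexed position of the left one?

71

For odd n = 143, C(143,r) peaks at r = (n−1)/2 and (n+1)/2; the lesser is 71.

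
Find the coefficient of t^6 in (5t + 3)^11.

1754156250

The general term is C(11,j)·(5t)^j·(3)^(11-j); the t^6 term has j = 6.
C(11,6) = 462.
Coefficient = C(11,6) · 5^6 · 3^5 = 462 · 15625 · 243 = 1754156250.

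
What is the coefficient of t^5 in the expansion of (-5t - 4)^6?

The general term is C(6,j)·(-5t)^j·(-4)^(6-j); the t^5 term has j = 5.
C(6,5) = 6.
Coefficient = C(6,5) · (-5)^5 · (-4)^1 = 6 · (-3125) · (-4) = 75000.

75000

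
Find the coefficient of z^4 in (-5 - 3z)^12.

15662109375

The general term is C(12,j)·(-5)^j·(-3z)^(12-j); the z^4 term has j = 8.
C(12,8) = 495.
Coefficient = C(12,8) · (-5)^8 · (-3)^4 = 495 · 390625 · 81 = 15662109375.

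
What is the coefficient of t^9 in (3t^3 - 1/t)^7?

-2835

General term: C(7,j)·(3t^3)^j·(-1/t)^(7-j), with t-exponent 3j − 1(7−j) = 4j − 7.
Set 4j − 7 = 9: j = 4.
C(7,4) = 35; 3^4 = 81; (-1)^3 = -1.
Coefficient = 35 · 81 · (-1) = -2835.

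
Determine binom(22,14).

319770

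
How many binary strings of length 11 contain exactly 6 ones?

462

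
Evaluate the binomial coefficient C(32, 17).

C(32,17) = C(32,15) by symmetry.
C(32,15) = (32·31·30·29·28·27·26·25·24·23·22·21·20·19·18) / 15! = 739781100339240960000 / 1307674368000 = 565722720.

565722720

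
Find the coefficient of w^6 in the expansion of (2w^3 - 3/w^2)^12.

General term: C(12,j)·(2w^3)^j·(-3/w^2)^(12-j), with w-exponent 3j − 2(12−j) = 5j − 24.
Set 5j − 24 = 6: j = 6.
C(12,6) = 924; 2^6 = 64; (-3)^6 = 729.
Coefficient = 924 · 64 · 729 = 43110144.

43110144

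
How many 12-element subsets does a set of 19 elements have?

C(19,12) = C(19,7) by symmetry.
C(19,7) = (19·18·17·16·15·14·13) / 7! = 253955520 / 5040 = 50388.

50388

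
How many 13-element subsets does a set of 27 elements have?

20058300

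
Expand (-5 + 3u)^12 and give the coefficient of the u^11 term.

The general term is C(12,j)·(-5)^j·(3u)^(12-j); the u^11 term has j = 1.
C(12,1) = 12.
Coefficient = C(12,1) · (-5)^1 · 3^11 = 12 · (-5) · 177147 = -10628820.

-10628820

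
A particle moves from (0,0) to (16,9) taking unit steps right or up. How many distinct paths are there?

2042975

Each path is a sequence of 25 steps with 16 rights: C(25,16) = 2042975.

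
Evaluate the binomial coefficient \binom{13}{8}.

C(13,8) = C(13,5) by symmetry.
C(13,5) = (13·12·11·10·9) / 5! = 154440 / 120 = 1287.

1287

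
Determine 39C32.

C(39,32) = C(39,7) by symmetry.
C(39,7) = (39·38·37·36·35·34·33) / 7! = 77519922480 / 5040 = 15380937.

15380937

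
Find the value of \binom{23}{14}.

817190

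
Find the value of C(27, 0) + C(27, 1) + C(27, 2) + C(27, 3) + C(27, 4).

1 + 27 + 351 + 2925 + 17550 = 20854.

20854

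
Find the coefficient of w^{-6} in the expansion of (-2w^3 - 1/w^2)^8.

General term: C(8,j)·(-2w^3)^j·(-1/w^2)^(8-j), with w-exponent 3j − 2(8−j) = 5j − 16.
Set 5j − 16 = -6: j = 2.
C(8,2) = 28; (-2)^2 = 4; (-1)^6 = 1.
Coefficient = 28 · 4 · 1 = 112.

112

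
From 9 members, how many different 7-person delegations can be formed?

36

This is C(9,7) = 36.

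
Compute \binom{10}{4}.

210

C(10,4) = (10·9·8·7) / 4! = 5040 / 24 = 210.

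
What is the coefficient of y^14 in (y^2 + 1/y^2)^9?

9

General term: C(9,j)·(y^2)^j·(1/y^2)^(9-j), with y-exponent 2j − 2(9−j) = 4j − 18.
Set 4j − 18 = 14: j = 8.
C(9,8) = 9; 1^8 = 1; 1^1 = 1.
Coefficient = 9 · 1 · 1 = 9.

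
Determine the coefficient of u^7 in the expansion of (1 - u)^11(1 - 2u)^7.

Coefficient of u^7 = Σ_{j} C(11,j)·(-1)^j·C(7,7-j)·(-2)^(7-j) for j from 0 to 7.
= (-128) + (-4928) + (-36960) + (-92400) + (-92400) + (-38808) + (-6468) + (-330) = -272422.

-272422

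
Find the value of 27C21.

296010

C(27,21) = C(27,6) by symmetry.
C(27,6) = (27·26·25·24·23·22) / 6! = 213127200 / 720 = 296010.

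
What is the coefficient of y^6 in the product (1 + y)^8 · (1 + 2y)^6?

Coefficient of y^6 = Σ_{j} C(8,j)·1^j·C(6,6-j)·2^(6-j) for j from 0 to 6.
= 64 + 1536 + 6720 + 8960 + 4200 + 672 + 28 = 22180.

22180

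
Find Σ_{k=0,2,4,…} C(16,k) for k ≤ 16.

32768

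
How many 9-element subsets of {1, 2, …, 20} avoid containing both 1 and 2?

All 9-subsets: C(20,9) = 167960. Those containing both fixed elements: C(18,7) = 31824.
167960 − 31824 = 136136.

136136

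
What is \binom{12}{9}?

C(12,9) = C(12,3) by symmetry.
C(12,3) = (12·11·10) / 3! = 1320 / 6 = 220.

220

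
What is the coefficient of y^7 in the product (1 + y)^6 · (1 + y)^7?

1716

Coefficient of y^7 = Σ_{j} C(6,j)·C(7,7-j) for j from 0 to 6.
= 1 + 42 + 315 + 700 + 525 + 126 + 7 = 1716.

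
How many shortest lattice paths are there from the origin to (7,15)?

Each path is a sequence of 22 steps with 7 rights: C(22,7) = 170544.

170544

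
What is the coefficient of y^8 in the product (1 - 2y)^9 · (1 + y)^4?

2016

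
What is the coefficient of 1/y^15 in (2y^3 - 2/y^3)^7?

General term: C(7,j)·(2y^3)^j·(-2/y^3)^(7-j), with y-exponent 3j − 3(7−j) = 6j − 21.
Set 6j − 21 = -15: j = 1.
C(7,1) = 7; 2^1 = 2; (-2)^6 = 64.
Coefficient = 7 · 2 · 64 = 896.

896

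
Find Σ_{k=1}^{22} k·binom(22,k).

Since k·C(22,k) = 22·C(21,k−1), the sum is 22·2^21 = 22·2097152 = 46137344.

46137344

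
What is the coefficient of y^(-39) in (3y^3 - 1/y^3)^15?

45

General term: C(15,j)·(3y^3)^j·(-1/y^3)^(15-j), with y-exponent 3j − 3(15−j) = 6j − 45.
Set 6j − 45 = -39: j = 1.
C(15,1) = 15; 3^1 = 3; (-1)^14 = 1.
Coefficient = 15 · 3 · 1 = 45.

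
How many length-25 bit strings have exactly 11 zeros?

Choose the 11 positions: C(25,11) = 4457400.

4457400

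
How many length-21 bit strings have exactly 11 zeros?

352716

Choose the 11 positions: C(21,11) = 352716.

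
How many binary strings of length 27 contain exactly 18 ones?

4686825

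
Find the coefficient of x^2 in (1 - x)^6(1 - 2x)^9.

Coefficient of x^2 = Σ_{j} C(6,j)·(-1)^j·C(9,2-j)·(-2)^(2-j) for j from 0 to 2.
= 144 + 108 + 15 = 267.

267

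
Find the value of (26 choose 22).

14950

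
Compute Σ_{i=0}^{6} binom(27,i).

397594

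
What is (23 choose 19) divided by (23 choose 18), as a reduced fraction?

5/19

C(n,k+1)/C(n,k) = (n−k)/(k+1) = (23−18)/(18+1) = 5/19.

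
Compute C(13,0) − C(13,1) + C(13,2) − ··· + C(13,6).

924

The partial alternating sum Σ_{k=0}^{6} (−1)^k C(13,k) = (−1)^6 C(12,6) = 924.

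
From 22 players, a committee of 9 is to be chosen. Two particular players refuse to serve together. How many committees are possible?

419900

All 9-subsets: C(22,9) = 497420. Those containing both fixed elements: C(20,7) = 77520.
497420 − 77520 = 419900.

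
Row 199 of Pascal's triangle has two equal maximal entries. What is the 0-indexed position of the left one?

For odd n = 199, C(199,i) peaks at i = (n−1)/2 and (n+1)/2; the lower is 99.

99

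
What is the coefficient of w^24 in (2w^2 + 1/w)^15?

General term: C(15,j)·(2w^2)^j·(1/w)^(15-j), with w-exponent 2j − 1(15−j) = 3j − 15.
Set 3j − 15 = 24: j = 13.
C(15,13) = 105; 2^13 = 8192; 1^2 = 1.
Coefficient = 105 · 8192 · 1 = 860160.

860160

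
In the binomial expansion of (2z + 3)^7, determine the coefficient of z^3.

22680

The general term is C(7,j)·(2z)^j·(3)^(7-j); the z^3 term has j = 3.
C(7,3) = 35.
Coefficient = C(7,3) · 2^3 · 3^4 = 35 · 8 · 81 = 22680.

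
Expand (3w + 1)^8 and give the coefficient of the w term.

The general term is C(8,j)·(3w)^j·(1)^(8-j); the w^1 term has j = 1.
C(8,1) = 8.
Coefficient = C(8,1) · 3^1 = 8 · 3 = 24.

24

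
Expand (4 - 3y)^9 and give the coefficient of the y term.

The general term is C(9,j)·(4)^j·(-3y)^(9-j); the y^1 term has j = 8.
C(9,8) = 9.
Coefficient = C(9,8) · 4^8 · (-3)^1 = 9 · 65536 · (-3) = -1769472.

-1769472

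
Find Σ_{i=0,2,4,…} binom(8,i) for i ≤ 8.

Even-i terms of row 8 sum to 2^7 = 128.

128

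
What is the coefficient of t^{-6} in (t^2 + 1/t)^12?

General term: C(12,j)·(t^2)^j·(1/t)^(12-j), with t-exponent 2j − 1(12−j) = 3j − 12.
Set 3j − 12 = -6: j = 2.
C(12,2) = 66; 1^2 = 1; 1^10 = 1.
Coefficient = 66 · 1 · 1 = 66.

66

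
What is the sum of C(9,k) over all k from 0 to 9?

The entries of row 9 sum to 2^9 = 512.

512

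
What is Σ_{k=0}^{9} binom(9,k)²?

By Vandermonde's identity, Σ C(9,k)² = C(18,9) = 48620.

48620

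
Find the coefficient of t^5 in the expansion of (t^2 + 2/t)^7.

General term: C(7,j)·(t^2)^j·(2/t)^(7-j), with t-exponent 2j − 1(7−j) = 3j − 7.
Set 3j − 7 = 5: j = 4.
C(7,4) = 35; 1^4 = 1; 2^3 = 8.
Coefficient = 35 · 1 · 8 = 280.

280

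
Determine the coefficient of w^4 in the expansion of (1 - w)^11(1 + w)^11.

55

Coefficient of w^4 = Σ_{j} C(11,j)·(-1)^j·C(11,4-j)·1^(4-j) for j from 0 to 4.
= 330 + (-1815) + 3025 + (-1815) + 330 = 55.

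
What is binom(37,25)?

1852482996

C(37,25) = C(37,12) by symmetry.
C(37,12) = (37·36·35·34·33·32·31·30·29·28·27·26) / 12! = 887342319056793600 / 479001600 = 1852482996.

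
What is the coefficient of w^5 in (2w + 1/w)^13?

366080

General term: C(13,j)·(2w)^j·(1/w)^(13-j), with w-exponent 1j − 1(13−j) = 2j − 13.
Set 2j − 13 = 5: j = 9.
C(13,9) = 715; 2^9 = 512; 1^4 = 1.
Coefficient = 715 · 512 · 1 = 366080.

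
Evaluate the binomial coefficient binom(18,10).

C(18,10) = C(18,8) by symmetry.
C(18,8) = (18·17·16·15·14·13·12·11) / 8! = 1764322560 / 40320 = 43758.

43758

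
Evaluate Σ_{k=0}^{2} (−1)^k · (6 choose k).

The partial alternating sum Σ_{k=0}^{2} (−1)^k C(6,k) = (−1)^2 C(5,2) = 10.

10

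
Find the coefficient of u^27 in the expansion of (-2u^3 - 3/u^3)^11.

General term: C(11,j)·(-2u^3)^j·(-3/u^3)^(11-j), with u-exponent 3j − 3(11−j) = 6j − 33.
Set 6j − 33 = 27: j = 10.
C(11,10) = 11; (-2)^10 = 1024; (-3)^1 = -3.
Coefficient = 11 · 1024 · (-3) = -33792.

-33792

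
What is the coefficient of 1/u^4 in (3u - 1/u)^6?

-18

General term: C(6,j)·(3u)^j·(-1/u)^(6-j), with u-exponent 1j − 1(6−j) = 2j − 6.
Set 2j − 6 = -4: j = 1.
C(6,1) = 6; 3^1 = 3; (-1)^5 = -1.
Coefficient = 6 · 3 · (-1) = -18.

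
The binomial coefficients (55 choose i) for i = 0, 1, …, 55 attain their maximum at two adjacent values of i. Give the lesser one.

For odd n = 55, C(55,i) peaks at i = (n−1)/2 and (n+1)/2; the lesser is 27.

27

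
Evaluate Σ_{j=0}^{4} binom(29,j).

27841

1 + 29 + 406 + 3654 + 23751 = 27841.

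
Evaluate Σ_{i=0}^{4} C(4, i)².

70

Σ C(4,i)² is the coefficient of x^4 in (1+x)^4(1+x)^4 = (1+x)^8, i.e. C(8,4) = 70.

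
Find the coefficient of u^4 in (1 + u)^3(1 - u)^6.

Coefficient of u^4 = Σ_{j} C(3,j)·1^j·C(6,4-j)·(-1)^(4-j) for j from 0 to 3.
= 15 + (-60) + 45 + (-6) = -6.

-6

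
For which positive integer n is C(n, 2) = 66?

12

n(n−1)/2 = 66 ⇒ n(n−1) = 132. Since 12·11 = 132, n = 12.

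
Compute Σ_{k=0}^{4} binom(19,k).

1 + 19 + 171 + 969 + 3876 = 5036.

5036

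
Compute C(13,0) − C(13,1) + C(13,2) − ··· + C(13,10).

66

The partial alternating sum Σ_{k=0}^{10} (−1)^k C(13,k) = (−1)^10 C(12,10) = 66.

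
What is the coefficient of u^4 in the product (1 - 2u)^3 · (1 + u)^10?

Coefficient of u^4 = Σ_{j} C(3,j)·(-2)^j·C(10,4-j)·1^(4-j) for j from 0 to 3.
= 210 + (-720) + 540 + (-80) = -50.

-50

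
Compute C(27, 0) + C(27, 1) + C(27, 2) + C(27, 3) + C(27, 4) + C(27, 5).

1 + 27 + 351 + 2925 + 17550 + 80730 = 101584.

101584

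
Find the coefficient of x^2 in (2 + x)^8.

1792

The general term is C(8,j)·(2)^j·(x)^(8-j); the x^2 term has j = 6.
C(8,6) = 28.
Coefficient = C(8,6) · 2^6 = 28 · 64 = 1792.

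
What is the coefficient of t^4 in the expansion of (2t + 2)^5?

The general term is C(5,j)·(2t)^j·(2)^(5-j); the t^4 term has j = 4.
C(5,4) = 5.
Coefficient = C(5,4) · 2^4 · 2^1 = 5 · 16 · 2 = 160.

160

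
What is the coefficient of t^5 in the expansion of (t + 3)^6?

18

The general term is C(6,j)·(t)^j·(3)^(6-j); the t^5 term has j = 5.
C(6,5) = 6.
Coefficient = C(6,5) · 3^1 = 6 · 3 = 18.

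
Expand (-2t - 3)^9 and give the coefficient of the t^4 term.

The general term is C(9,j)·(-2t)^j·(-3)^(9-j); the t^4 term has j = 4.
C(9,4) = 126.
Coefficient = C(9,4) · (-2)^4 · (-3)^5 = 126 · 16 · (-243) = -489888.

-489888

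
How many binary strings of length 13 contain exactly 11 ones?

78

Choose the 11 positions: C(13,11) = 78.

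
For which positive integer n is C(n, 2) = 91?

14

n(n−1)/2 = 91 ⇒ n(n−1) = 182. Since 14·13 = 182, n = 14.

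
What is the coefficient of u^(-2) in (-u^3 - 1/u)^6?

6

General term: C(6,j)·(-u^3)^j·(-1/u)^(6-j), with u-exponent 3j − 1(6−j) = 4j − 6.
Set 4j − 6 = -2: j = 1.
C(6,1) = 6; (-1)^1 = -1; (-1)^5 = -1.
Coefficient = 6 · (-1) · (-1) = 6.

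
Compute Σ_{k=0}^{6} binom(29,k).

621616

1 + 29 + 406 + 3654 + 23751 + 118755 + 475020 = 621616.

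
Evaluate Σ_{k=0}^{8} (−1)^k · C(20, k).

The partial alternating sum Σ_{k=0}^{8} (−1)^k C(20,k) = (−1)^8 C(19,8) = 75582.

75582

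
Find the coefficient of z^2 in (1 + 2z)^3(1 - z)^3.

Coefficient of z^2 = Σ_{j} C(3,j)·2^j·C(3,2-j)·(-1)^(2-j) for j from 0 to 2.
= 3 + (-18) + 12 = -3.

-3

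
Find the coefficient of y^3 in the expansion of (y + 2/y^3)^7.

General term: C(7,j)·(y)^j·(2/y^3)^(7-j), with y-exponent 1j − 3(7−j) = 4j − 21.
Set 4j − 21 = 3: j = 6.
C(7,6) = 7; 1^6 = 1; 2^1 = 2.
Coefficient = 7 · 1 · 2 = 14.

14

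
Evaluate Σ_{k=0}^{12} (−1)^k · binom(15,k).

The partial alternating sum Σ_{k=0}^{12} (−1)^k C(15,k) = (−1)^12 C(14,12) = 91.

91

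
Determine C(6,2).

15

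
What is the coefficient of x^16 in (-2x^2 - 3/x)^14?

83026944

General term: C(14,j)·(-2x^2)^j·(-3/x)^(14-j), with x-exponent 2j − 1(14−j) = 3j − 14.
Set 3j − 14 = 16: j = 10.
C(14,10) = 1001; (-2)^10 = 1024; (-3)^4 = 81.
Coefficient = 1001 · 1024 · 81 = 83026944.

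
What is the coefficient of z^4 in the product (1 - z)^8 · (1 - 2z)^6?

Coefficient of z^4 = Σ_{j} C(8,j)·(-1)^j·C(6,4-j)·(-2)^(4-j) for j from 0 to 4.
= 240 + 1280 + 1680 + 672 + 70 = 3942.

3942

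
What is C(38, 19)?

C(38,19) = (38·37·36·35·34·33·32·31·30·29·28·27·26·25·24·23·22·21·20) / 19! = 4299578163927654889881600000 / 121645100408832000 = 35345263800.

35345263800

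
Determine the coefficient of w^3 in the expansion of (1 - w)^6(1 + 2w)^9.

Coefficient of w^3 = Σ_{j} C(6,j)·(-1)^j·C(9,3-j)·2^(3-j) for j from 0 to 3.
= 672 + (-864) + 270 + (-20) = 58.

58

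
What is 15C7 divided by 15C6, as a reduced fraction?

9/7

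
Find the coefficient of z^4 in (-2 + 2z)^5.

-160

The general term is C(5,j)·(-2)^j·(2z)^(5-j); the z^4 term has j = 1.
C(5,1) = 5.
Coefficient = C(5,1) · (-2)^1 · 2^4 = 5 · (-2) · 16 = -160.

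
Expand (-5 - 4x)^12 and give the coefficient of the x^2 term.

10312500000

The general term is C(12,j)·(-5)^j·(-4x)^(12-j); the x^2 term has j = 10.
C(12,10) = 66.
Coefficient = C(12,10) · (-5)^10 · (-4)^2 = 66 · 9765625 · 16 = 10312500000.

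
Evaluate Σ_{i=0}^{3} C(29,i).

1 + 29 + 406 + 3654 = 4090.

4090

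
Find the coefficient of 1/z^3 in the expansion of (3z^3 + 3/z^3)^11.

General term: C(11,j)·(3z^3)^j·(3/z^3)^(11-j), with z-exponent 3j − 3(11−j) = 6j − 33.
Set 6j − 33 = -3: j = 5.
C(11,5) = 462; 3^5 = 243; 3^6 = 729.
Coefficient = 462 · 243 · 729 = 81841914.

81841914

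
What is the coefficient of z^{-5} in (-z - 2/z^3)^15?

General term: C(15,j)·(-z)^j·(-2/z^3)^(15-j), with z-exponent 1j − 3(15−j) = 4j − 45.
Set 4j − 45 = -5: j = 10.
C(15,10) = 3003; (-1)^10 = 1; (-2)^5 = -32.
Coefficient = 3003 · 1 · (-32) = -96096.

-96096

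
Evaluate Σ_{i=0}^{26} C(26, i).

67108864

Setting x = 1 in (1+x)^26 gives Σ C(26,i) = 2^26 = 67108864.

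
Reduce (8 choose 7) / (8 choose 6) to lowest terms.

C(n,k+1)/C(n,k) = (n−k)/(k+1) = (8−6)/(6+1) = 2/7.

2/7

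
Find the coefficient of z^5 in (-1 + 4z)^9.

129024

The general term is C(9,j)·(-1)^j·(4z)^(9-j); the z^5 term has j = 4.
C(9,4) = 126.
Coefficient = C(9,4) · 4^5 = 126 · 1024 = 129024.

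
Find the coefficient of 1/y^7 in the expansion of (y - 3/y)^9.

59049

General term: C(9,j)·(y)^j·(-3/y)^(9-j), with y-exponent 1j − 1(9−j) = 2j − 9.
Set 2j − 9 = -7: j = 1.
C(9,1) = 9; 1^1 = 1; (-3)^8 = 6561.
Coefficient = 9 · 1 · 6561 = 59049.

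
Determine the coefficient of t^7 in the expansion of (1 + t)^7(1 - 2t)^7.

363

Coefficient of t^7 = Σ_{j} C(7,j)·1^j·C(7,7-j)·(-2)^(7-j) for j from 0 to 7.
= (-128) + 3136 + (-14112) + 19600 + (-9800) + 1764 + (-98) + 1 = 363.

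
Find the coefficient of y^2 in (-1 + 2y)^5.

-40

The general term is C(5,j)·(-1)^j·(2y)^(5-j); the y^2 term has j = 3.
C(5,3) = 10.
Coefficient = C(5,3) · (-1)^3 · 2^2 = 10 · (-1) · 4 = -40.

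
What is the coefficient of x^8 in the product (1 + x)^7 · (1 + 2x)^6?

20256

Coefficient of x^8 = Σ_{j} C(7,j)·1^j·C(6,8-j)·2^(8-j) for j from 2 to 7.
= 1344 + 6720 + 8400 + 3360 + 420 + 12 = 20256.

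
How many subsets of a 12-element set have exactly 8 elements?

495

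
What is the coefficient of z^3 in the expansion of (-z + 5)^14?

The general term is C(14,j)·(-z)^j·(5)^(14-j); the z^3 term has j = 3.
C(14,3) = 364.
Coefficient = C(14,3) · (-1)^3 · 5^11 = 364 · (-1) · 48828125 = -17773437500.

-17773437500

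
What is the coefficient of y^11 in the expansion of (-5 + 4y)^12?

-251658240

The general term is C(12,j)·(-5)^j·(4y)^(12-j); the y^11 term has j = 1.
C(12,1) = 12.
Coefficient = C(12,1) · (-5)^1 · 4^11 = 12 · (-5) · 4194304 = -251658240.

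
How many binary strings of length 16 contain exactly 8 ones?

Choose the 8 positions: C(16,8) = 12870.

12870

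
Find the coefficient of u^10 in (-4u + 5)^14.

The general term is C(14,j)·(-4u)^j·(5)^(14-j); the u^10 term has j = 10.
C(14,10) = 1001.
Coefficient = C(14,10) · (-4)^10 · 5^4 = 1001 · 1048576 · 625 = 656015360000.

656015360000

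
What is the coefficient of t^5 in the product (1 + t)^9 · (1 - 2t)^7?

Coefficient of t^5 = Σ_{j} C(9,j)·1^j·C(7,5-j)·(-2)^(5-j) for j from 0 to 5.
= (-672) + 5040 + (-10080) + 7056 + (-1764) + 126 = -294.

-294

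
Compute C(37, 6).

2324784

C(37,6) = (37·36·35·34·33·32) / 6! = 1673844480 / 720 = 2324784.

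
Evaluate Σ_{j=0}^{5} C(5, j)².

252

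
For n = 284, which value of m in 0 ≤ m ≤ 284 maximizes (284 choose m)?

C(284,m) is maximized at m = 284/2 = 142.

142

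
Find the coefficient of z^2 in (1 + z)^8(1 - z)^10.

-7

Coefficient of z^2 = Σ_{j} C(8,j)·1^j·C(10,2-j)·(-1)^(2-j) for j from 0 to 2.
= 45 + (-80) + 28 = -7.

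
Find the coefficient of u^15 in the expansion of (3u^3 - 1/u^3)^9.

General term: C(9,j)·(3u^3)^j·(-1/u^3)^(9-j), with u-exponent 3j − 3(9−j) = 6j − 27.
Set 6j − 27 = 15: j = 7.
C(9,7) = 36; 3^7 = 2187; (-1)^2 = 1.
Coefficient = 36 · 2187 · 1 = 78732.

78732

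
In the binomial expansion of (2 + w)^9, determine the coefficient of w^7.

The general term is C(9,j)·(2)^j·(w)^(9-j); the w^7 term has j = 2.
C(9,2) = 36.
Coefficient = C(9,2) · 2^2 = 36 · 4 = 144.

144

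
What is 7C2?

C(7,2) = (7·6) / 2! = 42 / 2 = 21.

21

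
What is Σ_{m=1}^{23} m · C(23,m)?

96468992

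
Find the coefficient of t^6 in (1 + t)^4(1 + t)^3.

7

Coefficient of t^6 = Σ_{j} C(4,j)·C(3,6-j) for j from 3 to 4.
= 4 + 3 = 7.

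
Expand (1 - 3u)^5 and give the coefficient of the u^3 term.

-270

The general term is C(5,j)·(1)^j·(-3u)^(5-j); the u^3 term has j = 2.
C(5,2) = 10.
Coefficient = C(5,2) · (-3)^3 = 10 · (-27) = -270.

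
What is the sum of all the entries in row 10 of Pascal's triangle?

1024

The entries of row 10 sum to 2^10 = 1024.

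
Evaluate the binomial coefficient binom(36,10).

254186856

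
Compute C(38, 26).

2707475148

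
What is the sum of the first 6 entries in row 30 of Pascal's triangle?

1 + 30 + 435 + 4060 + 27405 + 142506 = 174437.

174437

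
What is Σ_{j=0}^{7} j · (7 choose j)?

448

Since j·C(7,j) = 7·C(6,j−1), the sum is 7·2^6 = 7·64 = 448.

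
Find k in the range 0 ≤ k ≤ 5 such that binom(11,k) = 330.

C(11,k) increases on 0 ≤ k ≤ 5. C(11,3) = 165 and C(11,4) = 330, so k = 4.

4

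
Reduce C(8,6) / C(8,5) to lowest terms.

1/2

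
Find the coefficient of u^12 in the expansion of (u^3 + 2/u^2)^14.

General term: C(14,j)·(u^3)^j·(2/u^2)^(14-j), with u-exponent 3j − 2(14−j) = 5j − 28.
Set 5j − 28 = 12: j = 8.
C(14,8) = 3003; 1^8 = 1; 2^6 = 64.
Coefficient = 3003 · 1 · 64 = 192192.

192192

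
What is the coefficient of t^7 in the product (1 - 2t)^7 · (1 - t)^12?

-391912

Coefficient of t^7 = Σ_{j} C(7,j)·(-2)^j·C(12,7-j)·(-1)^(7-j) for j from 0 to 7.
= (-792) + (-12936) + (-66528) + (-138600) + (-123200) + (-44352) + (-5376) + (-128) = -391912.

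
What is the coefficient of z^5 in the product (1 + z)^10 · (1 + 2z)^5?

Coefficient of z^5 = Σ_{j} C(10,j)·1^j·C(5,5-j)·2^(5-j) for j from 0 to 5.
= 32 + 800 + 3600 + 4800 + 2100 + 252 = 11584.

11584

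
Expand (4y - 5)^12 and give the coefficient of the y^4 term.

49500000000

The general term is C(12,j)·(4y)^j·(-5)^(12-j); the y^4 term has j = 4.
C(12,4) = 495.
Coefficient = C(12,4) · 4^4 · (-5)^8 = 495 · 256 · 390625 = 49500000000.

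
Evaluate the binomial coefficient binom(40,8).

76904685

C(40,8) = (40·39·38·37·36·35·34·33) / 8! = 3100796899200 / 40320 = 76904685.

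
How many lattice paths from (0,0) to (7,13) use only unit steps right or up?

Each path is a sequence of 20 steps with 7 rights: C(20,7) = 77520.

77520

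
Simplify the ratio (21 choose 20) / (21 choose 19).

1/10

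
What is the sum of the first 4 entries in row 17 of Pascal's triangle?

834

1 + 17 + 136 + 680 = 834.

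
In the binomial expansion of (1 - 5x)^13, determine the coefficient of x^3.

The general term is C(13,j)·(1)^j·(-5x)^(13-j); the x^3 term has j = 10.
C(13,10) = 286.
Coefficient = C(13,10) · (-5)^3 = 286 · (-125) = -35750.

-35750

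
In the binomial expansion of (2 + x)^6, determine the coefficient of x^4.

60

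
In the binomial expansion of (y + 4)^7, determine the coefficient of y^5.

336

The general term is C(7,j)·(y)^j·(4)^(7-j); the y^5 term has j = 5.
C(7,5) = 21.
Coefficient = C(7,5) · 4^2 = 21 · 16 = 336.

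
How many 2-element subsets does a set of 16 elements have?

120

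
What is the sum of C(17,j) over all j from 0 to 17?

The entries of row 17 sum to 2^17 = 131072.

131072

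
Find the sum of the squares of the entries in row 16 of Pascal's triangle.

601080390

Σ C(16,r)² is the coefficient of x^16 in (1+x)^16(1+x)^16 = (1+x)^32, i.e. C(32,16) = 601080390.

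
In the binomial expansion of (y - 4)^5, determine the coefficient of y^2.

-640

The general term is C(5,j)·(y)^j·(-4)^(5-j); the y^2 term has j = 2.
C(5,2) = 10.
Coefficient = C(5,2) · (-4)^3 = 10 · (-64) = -640.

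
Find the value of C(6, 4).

C(6,4) = C(6,2) by symmetry.
C(6,2) = (6·5) / 2! = 30 / 2 = 15.

15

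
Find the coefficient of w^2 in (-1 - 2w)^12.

The general term is C(12,j)·(-1)^j·(-2w)^(12-j); the w^2 term has j = 10.
C(12,10) = 66.
Coefficient = C(12,10) · (-2)^2 = 66 · 4 = 264.

264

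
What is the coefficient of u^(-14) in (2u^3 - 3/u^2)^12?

15588936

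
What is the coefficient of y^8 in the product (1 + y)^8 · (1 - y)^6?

-5

Coefficient of y^8 = Σ_{j} C(8,j)·1^j·C(6,8-j)·(-1)^(8-j) for j from 2 to 8.
= 28 + (-336) + 1050 + (-1120) + 420 + (-48) + 1 = -5.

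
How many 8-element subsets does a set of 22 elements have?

319770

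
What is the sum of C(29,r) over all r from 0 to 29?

Setting x = 1 in (1+x)^29 gives Σ C(29,r) = 2^29 = 536870912.

536870912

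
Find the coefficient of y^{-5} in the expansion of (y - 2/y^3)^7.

General term: C(7,j)·(y)^j·(-2/y^3)^(7-j), with y-exponent 1j − 3(7−j) = 4j − 21.
Set 4j − 21 = -5: j = 4.
C(7,4) = 35; 1^4 = 1; (-2)^3 = -8.
Coefficient = 35 · 1 · (-8) = -280.

-280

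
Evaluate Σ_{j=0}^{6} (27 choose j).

1 + 27 + 351 + 2925 + 17550 + 80730 + 296010 = 397594.

397594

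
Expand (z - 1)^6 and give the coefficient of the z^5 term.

The general term is C(6,j)·(z)^j·(-1)^(6-j); the z^5 term has j = 5.
C(6,5) = 6.
Coefficient = C(6,5) · (-1)^1 = 6 · (-1) = -6.

-6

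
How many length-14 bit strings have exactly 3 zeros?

Choose the 3 positions: C(14,3) = 364.

364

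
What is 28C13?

37442160

C(28,13) = (28·27·26·25·24·23·22·21·20·19·18·17·16) / 13! = 233153109116928000 / 6227020800 = 37442160.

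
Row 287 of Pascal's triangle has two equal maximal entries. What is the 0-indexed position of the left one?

143

For odd n = 287, C(287,j) peaks at j = (n−1)/2 and (n+1)/2; the lesser is 143.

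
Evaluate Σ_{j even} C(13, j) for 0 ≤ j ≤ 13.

4096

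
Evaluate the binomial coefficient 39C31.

61523748

C(39,31) = C(39,8) by symmetry.
C(39,8) = (39·38·37·36·35·34·33·32) / 8! = 2480637519360 / 40320 = 61523748.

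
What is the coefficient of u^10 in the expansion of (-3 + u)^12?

594

The general term is C(12,j)·(-3)^j·(u)^(12-j); the u^10 term has j = 2.
C(12,2) = 66.
Coefficient = C(12,2) · (-3)^2 = 66 · 9 = 594.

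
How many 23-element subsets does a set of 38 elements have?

15471286560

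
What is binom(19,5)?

11628

C(19,5) = (19·18·17·16·15) / 5! = 1395360 / 120 = 11628.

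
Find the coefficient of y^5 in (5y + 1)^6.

18750

The general term is C(6,j)·(5y)^j·(1)^(6-j); the y^5 term has j = 5.
C(6,5) = 6.
Coefficient = C(6,5) · 5^5 = 6 · 3125 = 18750.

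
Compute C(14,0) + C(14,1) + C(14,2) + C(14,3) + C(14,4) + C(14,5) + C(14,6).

6476

1 + 14 + 91 + 364 + 1001 + 2002 + 3003 = 6476.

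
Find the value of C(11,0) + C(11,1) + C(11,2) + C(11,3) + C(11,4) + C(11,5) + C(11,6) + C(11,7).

1 + 11 + 55 + 165 + 330 + 462 + 462 + 330 = 1816.

1816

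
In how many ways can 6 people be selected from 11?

462

This is C(11,6) = 462.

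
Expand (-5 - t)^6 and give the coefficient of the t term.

18750

The general term is C(6,j)·(-5)^j·(-t)^(6-j); the t^1 term has j = 5.
C(6,5) = 6.
Coefficient = C(6,5) · (-5)^5 · (-1)^1 = 6 · (-3125) · (-1) = 18750.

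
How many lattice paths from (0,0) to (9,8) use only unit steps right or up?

24310

Each path is a sequence of 17 steps with 9 rights: C(17,9) = 24310.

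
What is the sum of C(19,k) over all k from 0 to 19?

524288

The entries of row 19 sum to 2^19 = 524288.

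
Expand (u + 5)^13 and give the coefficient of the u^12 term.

The general term is C(13,j)·(u)^j·(5)^(13-j); the u^12 term has j = 12.
C(13,12) = 13.
Coefficient = C(13,12) · 5^1 = 13 · 5 = 65.

65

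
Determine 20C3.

1140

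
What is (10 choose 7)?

120

C(10,7) = C(10,3) by symmetry.
C(10,3) = (10·9·8) / 3! = 720 / 6 = 120.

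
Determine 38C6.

C(38,6) = (38·37·36·35·34·33) / 6! = 1987690320 / 720 = 2760681.

2760681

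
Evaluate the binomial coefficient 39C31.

61523748

C(39,31) = C(39,8) by symmetry.
C(39,8) = (39·38·37·36·35·34·33·32) / 8! = 2480637519360 / 40320 = 61523748.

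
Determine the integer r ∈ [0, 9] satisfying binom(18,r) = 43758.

8

C(18,r) increases on 0 ≤ r ≤ 9. C(18,7) = 31824 and C(18,8) = 43758, so r = 8.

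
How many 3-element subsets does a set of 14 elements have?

364

C(14,3) = (14·13·12) / 3! = 2184 / 6 = 364.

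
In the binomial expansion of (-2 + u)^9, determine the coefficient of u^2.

The general term is C(9,j)·(-2)^j·(u)^(9-j); the u^2 term has j = 7.
C(9,7) = 36.
Coefficient = C(9,7) · (-2)^7 = 36 · (-128) = -4608.

-4608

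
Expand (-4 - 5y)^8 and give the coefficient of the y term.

The general term is C(8,j)·(-4)^j·(-5y)^(8-j); the y^1 term has j = 7.
C(8,7) = 8.
Coefficient = C(8,7) · (-4)^7 · (-5)^1 = 8 · (-16384) · (-5) = 655360.

655360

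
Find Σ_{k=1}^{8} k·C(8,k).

Since k·C(8,k) = 8·C(7,k−1), the sum is 8·2^7 = 8·128 = 1024.

1024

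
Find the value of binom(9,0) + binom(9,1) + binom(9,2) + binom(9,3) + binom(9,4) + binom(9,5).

382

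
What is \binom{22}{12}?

C(22,12) = C(22,10) by symmetry.
C(22,10) = (22·21·20·19·18·17·16·15·14·13) / 10! = 2346549004800 / 3628800 = 646646.

646646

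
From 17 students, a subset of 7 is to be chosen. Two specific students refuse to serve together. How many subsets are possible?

16445

All 7-subsets: C(17,7) = 19448. Those containing both fixed elements: C(15,5) = 3003.
19448 − 3003 = 16445.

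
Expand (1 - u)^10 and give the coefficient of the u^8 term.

The general term is C(10,j)·(1)^j·(-u)^(10-j); the u^8 term has j = 2.
C(10,2) = 45.
Coefficient = C(10,2) = 45.

45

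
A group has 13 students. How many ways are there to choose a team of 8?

This is C(13,8) = 1287.

1287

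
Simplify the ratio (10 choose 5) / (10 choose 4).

6/5

C(n,k+1)/C(n,k) = (n−k)/(k+1) = (10−4)/(4+1) = 6/5.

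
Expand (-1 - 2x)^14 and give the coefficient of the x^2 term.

The general term is C(14,j)·(-1)^j·(-2x)^(14-j); the x^2 term has j = 12.
C(14,12) = 91.
Coefficient = C(14,12) · (-2)^2 = 91 · 4 = 364.

364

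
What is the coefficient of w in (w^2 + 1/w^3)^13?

1287

General term: C(13,j)·(w^2)^j·(1/w^3)^(13-j), with w-exponent 2j − 3(13−j) = 5j − 39.
Set 5j − 39 = 1: j = 8.
C(13,8) = 1287; 1^8 = 1; 1^5 = 1.
Coefficient = 1287 · 1 · 1 = 1287.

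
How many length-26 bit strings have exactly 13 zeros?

10400600

Choose the 13 positions: C(26,13) = 10400600.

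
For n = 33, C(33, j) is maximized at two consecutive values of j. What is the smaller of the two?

16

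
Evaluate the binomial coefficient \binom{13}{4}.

715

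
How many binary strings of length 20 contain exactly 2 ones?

190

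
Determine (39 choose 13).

C(39,13) = (39·38·37·36·35·34·33·32·31·30·29·28·27) / 13! = 50578512186237235200 / 6227020800 = 8122425444.

8122425444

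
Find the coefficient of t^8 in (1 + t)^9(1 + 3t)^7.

1124964

Coefficient of t^8 = Σ_{j} C(9,j)·1^j·C(7,8-j)·3^(8-j) for j from 1 to 8.
= 19683 + 183708 + 428652 + 357210 + 119070 + 15876 + 756 + 9 = 1124964.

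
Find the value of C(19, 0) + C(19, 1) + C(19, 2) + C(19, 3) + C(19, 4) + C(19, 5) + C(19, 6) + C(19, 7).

1 + 19 + 171 + 969 + 3876 + 11628 + 27132 + 50388 = 94184.

94184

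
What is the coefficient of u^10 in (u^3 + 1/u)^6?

15

General term: C(6,j)·(u^3)^j·(1/u)^(6-j), with u-exponent 3j − 1(6−j) = 4j − 6.
Set 4j − 6 = 10: j = 4.
C(6,4) = 15; 1^4 = 1; 1^2 = 1.
Coefficient = 15 · 1 · 1 = 15.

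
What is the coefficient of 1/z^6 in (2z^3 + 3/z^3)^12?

General term: C(12,j)·(2z^3)^j·(3/z^3)^(12-j), with z-exponent 3j − 3(12−j) = 6j − 36.
Set 6j − 36 = -6: j = 5.
C(12,5) = 792; 2^5 = 32; 3^7 = 2187.
Coefficient = 792 · 32 · 2187 = 55427328.

55427328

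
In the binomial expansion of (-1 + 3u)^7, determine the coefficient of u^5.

The general term is C(7,j)·(-1)^j·(3u)^(7-j); the u^5 term has j = 2.
C(7,2) = 21.
Coefficient = C(7,2) · 3^5 = 21 · 243 = 5103.

5103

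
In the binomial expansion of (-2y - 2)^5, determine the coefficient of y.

-160

The general term is C(5,j)·(-2y)^j·(-2)^(5-j); the y^1 term has j = 1.
C(5,1) = 5.
Coefficient = C(5,1) · (-2)^1 · (-2)^4 = 5 · (-2) · 16 = -160.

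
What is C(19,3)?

969

C(19,3) = (19·18·17) / 3! = 5814 / 6 = 969.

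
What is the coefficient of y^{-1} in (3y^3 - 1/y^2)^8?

General term: C(8,j)·(3y^3)^j·(-1/y^2)^(8-j), with y-exponent 3j − 2(8−j) = 5j − 16.
Set 5j − 16 = -1: j = 3.
C(8,3) = 56; 3^3 = 27; (-1)^5 = -1.
Coefficient = 56 · 27 · (-1) = -1512.

-1512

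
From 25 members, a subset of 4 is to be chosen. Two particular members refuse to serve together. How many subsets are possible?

12397

All 4-subsets: C(25,4) = 12650. Those containing both fixed elements: C(23,2) = 253.
12650 − 253 = 12397.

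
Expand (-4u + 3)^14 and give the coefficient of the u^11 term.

-41221619712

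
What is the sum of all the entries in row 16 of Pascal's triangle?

65536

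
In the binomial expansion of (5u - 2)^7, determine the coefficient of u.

2240

The general term is C(7,j)·(5u)^j·(-2)^(7-j); the u^1 term has j = 1.
C(7,1) = 7.
Coefficient = C(7,1) · 5^1 · (-2)^6 = 7 · 5 · 64 = 2240.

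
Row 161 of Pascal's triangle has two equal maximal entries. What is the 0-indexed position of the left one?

80

For odd n = 161, C(161,j) peaks at j = (n−1)/2 and (n+1)/2; the lower is 80.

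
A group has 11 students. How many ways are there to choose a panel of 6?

462

This is C(11,6) = 462.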